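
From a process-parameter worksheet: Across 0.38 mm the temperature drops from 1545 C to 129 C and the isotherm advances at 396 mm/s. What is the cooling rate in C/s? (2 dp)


G = (1545-129)/0.38 = 3726.31578947 C/mm
CR = 3726.31578947 * 396 = 1475621.05 C/s


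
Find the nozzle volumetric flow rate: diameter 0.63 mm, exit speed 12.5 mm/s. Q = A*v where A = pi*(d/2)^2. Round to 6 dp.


A = pi*(0.63/2)^2 = 0.31172453 mm^2
Q = 0.31172453 * 12.5 = 3.896557 mm^3/s


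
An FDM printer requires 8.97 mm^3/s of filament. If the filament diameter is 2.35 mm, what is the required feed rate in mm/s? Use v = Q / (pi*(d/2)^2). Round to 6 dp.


A = pi*(2.35/2)^2 = 4.337361
v = 8.97 / 4.337361 = 2.068078 mm/s


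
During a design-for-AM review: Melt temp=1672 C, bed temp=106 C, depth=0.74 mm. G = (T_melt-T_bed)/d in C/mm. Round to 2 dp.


G = (1672-106)/0.74 = 2116.22 C/mm


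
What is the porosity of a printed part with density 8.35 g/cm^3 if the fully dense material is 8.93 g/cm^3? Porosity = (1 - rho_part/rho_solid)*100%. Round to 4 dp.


Porosity = (1-8.35/8.93)*100 = 6.495 %


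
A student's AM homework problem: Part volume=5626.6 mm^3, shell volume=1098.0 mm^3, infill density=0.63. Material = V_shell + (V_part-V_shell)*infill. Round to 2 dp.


V_infill = (5626.6 - 1098.0) * 0.63 = 2853.02
V_total = 1098.0 + 2853.02 = 3951.02 mm^3


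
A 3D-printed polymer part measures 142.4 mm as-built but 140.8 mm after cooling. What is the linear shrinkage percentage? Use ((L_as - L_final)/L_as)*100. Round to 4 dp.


Shrinkage = ((142.4-140.8)/142.4)*100 = 1.1236 %


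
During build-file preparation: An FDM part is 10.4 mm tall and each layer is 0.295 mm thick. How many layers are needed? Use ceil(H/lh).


Layers = ceil(10.4/0.295) = 36


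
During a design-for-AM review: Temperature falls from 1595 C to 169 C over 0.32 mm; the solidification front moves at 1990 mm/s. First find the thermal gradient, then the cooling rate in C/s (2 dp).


G = (1595-169)/0.32 = 4456.25 C/mm
CR = 4456.25 * 1990 = 8867937.5 C/s


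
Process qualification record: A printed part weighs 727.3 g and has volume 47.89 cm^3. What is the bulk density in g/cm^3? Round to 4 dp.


rho = 727.3 / 47.89 = 15.1869 g/cm^3


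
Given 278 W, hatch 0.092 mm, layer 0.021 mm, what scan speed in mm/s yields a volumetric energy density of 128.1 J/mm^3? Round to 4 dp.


v = 278 / (128.1*0.092*0.021) = 1123.2813 mm/s


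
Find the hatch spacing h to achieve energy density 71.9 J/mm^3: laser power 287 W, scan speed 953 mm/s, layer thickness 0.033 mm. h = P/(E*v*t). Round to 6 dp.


h = 287 / (71.9*953*0.033) = 0.126925 mm


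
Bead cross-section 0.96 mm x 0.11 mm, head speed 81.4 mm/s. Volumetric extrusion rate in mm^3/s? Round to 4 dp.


Rate = 0.96 * 0.11 * 81.4 = 8.5958 mm^3/s


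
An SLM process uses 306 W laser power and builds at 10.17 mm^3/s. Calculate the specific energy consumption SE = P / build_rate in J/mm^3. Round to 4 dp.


SE = 306 / 10.17 = 30.0885 J/mm^3


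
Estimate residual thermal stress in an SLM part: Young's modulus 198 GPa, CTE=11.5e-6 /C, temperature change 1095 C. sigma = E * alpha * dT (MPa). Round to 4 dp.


sigma = 198*1000 * 11.5e-6 * 1095 = 2493.315 MPa


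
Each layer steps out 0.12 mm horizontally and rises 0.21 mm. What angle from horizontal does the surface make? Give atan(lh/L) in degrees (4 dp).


angle = atan(0.21/0.12) = 60.2551 degrees


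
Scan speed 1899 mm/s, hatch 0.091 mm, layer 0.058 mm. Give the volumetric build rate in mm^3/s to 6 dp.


Rate = 1899 * 0.091 * 0.058 = 10.022922 mm^3/s


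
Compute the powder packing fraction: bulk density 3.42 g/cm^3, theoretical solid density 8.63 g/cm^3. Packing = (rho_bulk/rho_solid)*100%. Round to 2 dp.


Packing = (3.42/8.63)*100 = 39.63 %


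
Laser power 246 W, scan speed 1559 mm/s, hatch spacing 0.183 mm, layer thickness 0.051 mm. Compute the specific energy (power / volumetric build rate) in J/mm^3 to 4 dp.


Build rate = 1559 * 0.183 * 0.051 = 14.550147 mm^3/s
SE = 246 / 14.550147 = 16.907 J/mm^3


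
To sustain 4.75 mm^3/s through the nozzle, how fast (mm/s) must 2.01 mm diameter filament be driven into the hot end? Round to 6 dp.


A = pi*(2.01/2)^2 = 3.173087
v = 4.75 / 3.173087 = 1.496965 mm/s


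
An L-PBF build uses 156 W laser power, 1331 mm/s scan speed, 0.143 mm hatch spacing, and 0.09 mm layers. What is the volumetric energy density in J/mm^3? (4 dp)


E = 156 / (1331*0.143*0.09) = 9.1068 J/mm^3


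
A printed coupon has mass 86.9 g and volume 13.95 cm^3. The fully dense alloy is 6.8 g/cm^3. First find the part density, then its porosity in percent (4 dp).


rho_part = 86.9 / 13.95 = 6.22939068 g/cm^3
Porosity = (1 - 6.22939068/6.8)*100 = 8.3913 %


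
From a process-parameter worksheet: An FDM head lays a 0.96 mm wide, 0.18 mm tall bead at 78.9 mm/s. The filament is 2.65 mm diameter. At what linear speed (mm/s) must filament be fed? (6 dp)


Q = 0.96 * 0.18 * 78.9 = 13.63392 mm^3/s
A_fil = pi*(2.65/2)^2 = 5.5154586 mm^2
v_feed = 13.63392 / 5.5154586 = 2.471947 mm/s


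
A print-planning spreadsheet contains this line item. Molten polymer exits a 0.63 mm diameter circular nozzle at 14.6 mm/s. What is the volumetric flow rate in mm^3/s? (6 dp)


A = pi*(0.63/2)^2 = 0.31172453 mm^2
Q = 0.31172453 * 14.6 = 4.551178 mm^3/s


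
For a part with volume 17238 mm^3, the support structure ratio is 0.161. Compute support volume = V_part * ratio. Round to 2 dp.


V_support = 17238 * 0.161 = 2775.32 mm^3


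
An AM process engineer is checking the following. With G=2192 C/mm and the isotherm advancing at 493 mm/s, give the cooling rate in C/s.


CR = 2192 * 493 = 1080656 C/s


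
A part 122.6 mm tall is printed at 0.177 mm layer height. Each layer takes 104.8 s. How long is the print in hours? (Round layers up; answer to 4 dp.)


Layers = ceil(122.6/0.177) = 693
t = 693 * 104.8 / 3600 = 20.174 hrs


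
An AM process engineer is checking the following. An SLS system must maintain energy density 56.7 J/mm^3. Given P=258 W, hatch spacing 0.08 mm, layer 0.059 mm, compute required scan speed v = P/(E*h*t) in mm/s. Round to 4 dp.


v = 258 / (56.7*0.08*0.059) = 964.0391 mm/s


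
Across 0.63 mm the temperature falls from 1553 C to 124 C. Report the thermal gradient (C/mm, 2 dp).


G = (1553-124)/0.63 = 2268.25 C/mm


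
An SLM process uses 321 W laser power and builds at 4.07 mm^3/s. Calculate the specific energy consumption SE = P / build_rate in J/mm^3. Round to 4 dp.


SE = 321 / 4.07 = 78.8698 J/mm^3


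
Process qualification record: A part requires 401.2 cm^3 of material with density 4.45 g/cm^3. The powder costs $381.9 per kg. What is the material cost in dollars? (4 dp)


Mass = 401.2*4.45/1000 = 1.78534 kg
Cost = 1.78534 * 381.9 = 681.8213 $


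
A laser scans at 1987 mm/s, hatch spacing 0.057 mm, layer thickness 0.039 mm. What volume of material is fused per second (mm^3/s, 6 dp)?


Rate = 1987 * 0.057 * 0.039 = 4.417101 mm^3/s


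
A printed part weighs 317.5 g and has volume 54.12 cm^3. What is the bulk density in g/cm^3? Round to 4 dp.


rho = 317.5 / 54.12 = 5.8666 g/cm^3


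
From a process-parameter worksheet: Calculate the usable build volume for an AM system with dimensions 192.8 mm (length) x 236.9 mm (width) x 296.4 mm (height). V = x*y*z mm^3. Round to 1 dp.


V = 192.8 * 236.9 * 296.4 = 13537868.4 mm^3


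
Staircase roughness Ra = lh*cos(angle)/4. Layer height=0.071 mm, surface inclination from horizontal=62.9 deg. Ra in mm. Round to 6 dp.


Ra = 0.071 * cos(62.9) / 4 = 0.008086 mm


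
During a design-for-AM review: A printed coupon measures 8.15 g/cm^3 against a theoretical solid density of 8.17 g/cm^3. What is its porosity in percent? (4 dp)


Porosity = (1-8.15/8.17)*100 = 0.2448 %


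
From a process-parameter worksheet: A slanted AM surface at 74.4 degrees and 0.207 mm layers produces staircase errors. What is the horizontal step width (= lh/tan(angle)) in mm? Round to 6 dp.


step = 0.207 / tan(74.4) = 0.057795 mm


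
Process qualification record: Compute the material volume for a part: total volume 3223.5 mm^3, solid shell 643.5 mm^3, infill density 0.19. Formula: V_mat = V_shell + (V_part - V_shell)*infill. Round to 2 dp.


V_infill = (3223.5 - 643.5) * 0.19 = 490.2
V_total = 643.5 + 490.2 = 1133.7 mm^3


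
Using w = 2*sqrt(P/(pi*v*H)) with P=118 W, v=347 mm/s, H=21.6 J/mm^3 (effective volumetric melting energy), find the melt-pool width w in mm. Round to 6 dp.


w = 2*sqrt(118/(pi*347*21.6)) = 0.141581 mm


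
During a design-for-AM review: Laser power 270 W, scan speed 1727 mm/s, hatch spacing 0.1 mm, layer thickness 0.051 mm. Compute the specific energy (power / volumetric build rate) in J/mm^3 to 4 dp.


Build rate = 1727 * 0.1 * 0.051 = 8.8077 mm^3/s
SE = 270 / 8.8077 = 30.655 J/mm^3


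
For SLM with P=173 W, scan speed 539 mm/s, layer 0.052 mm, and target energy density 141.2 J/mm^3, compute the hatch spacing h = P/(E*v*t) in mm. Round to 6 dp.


h = 173 / (141.2*539*0.052) = 0.043714 mm


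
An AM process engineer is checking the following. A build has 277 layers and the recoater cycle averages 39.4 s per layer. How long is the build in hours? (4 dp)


t = 277 * 39.4 / 3600 = 3.0316 hrs


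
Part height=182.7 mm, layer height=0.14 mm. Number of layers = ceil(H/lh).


Layers = ceil(182.7/0.14) = 1305


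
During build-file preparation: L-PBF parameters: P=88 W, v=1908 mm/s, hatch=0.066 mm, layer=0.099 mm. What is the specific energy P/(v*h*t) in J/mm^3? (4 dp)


Build rate = 1908 * 0.066 * 0.099 = 12.466872 mm^3/s
SE = 88 / 12.466872 = 7.0587 J/mm^3


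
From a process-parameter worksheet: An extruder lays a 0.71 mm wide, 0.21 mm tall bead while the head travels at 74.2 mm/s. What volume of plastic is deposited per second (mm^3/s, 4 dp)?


Rate = 0.71 * 0.21 * 74.2 = 11.0632 mm^3/s


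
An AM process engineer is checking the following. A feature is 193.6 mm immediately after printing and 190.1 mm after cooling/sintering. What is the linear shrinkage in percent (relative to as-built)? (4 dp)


Shrinkage = ((193.6-190.1)/193.6)*100 = 1.8079 %


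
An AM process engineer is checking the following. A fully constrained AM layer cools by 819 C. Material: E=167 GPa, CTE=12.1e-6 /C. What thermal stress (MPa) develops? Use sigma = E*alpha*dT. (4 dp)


sigma = 167*1000 * 12.1e-6 * 819 = 1654.9533 MPa


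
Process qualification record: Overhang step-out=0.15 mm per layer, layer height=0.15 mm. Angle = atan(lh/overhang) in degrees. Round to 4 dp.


angle = atan(0.15/0.15) = 45.0 degrees


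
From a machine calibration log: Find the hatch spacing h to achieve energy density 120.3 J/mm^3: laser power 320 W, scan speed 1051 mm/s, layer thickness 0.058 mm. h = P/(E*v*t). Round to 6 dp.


h = 320 / (120.3*1051*0.058) = 0.043637 mm


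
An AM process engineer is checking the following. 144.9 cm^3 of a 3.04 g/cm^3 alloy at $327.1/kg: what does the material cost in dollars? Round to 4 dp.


Mass = 144.9*3.04/1000 = 0.440496 kg
Cost = 0.440496 * 327.1 = 144.0862 $


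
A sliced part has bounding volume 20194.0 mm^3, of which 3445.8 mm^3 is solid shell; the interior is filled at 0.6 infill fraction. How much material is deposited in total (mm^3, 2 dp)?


V_infill = (20194.0 - 3445.8) * 0.6 = 10048.92
V_total = 3445.8 + 10048.92 = 13494.72 mm^3


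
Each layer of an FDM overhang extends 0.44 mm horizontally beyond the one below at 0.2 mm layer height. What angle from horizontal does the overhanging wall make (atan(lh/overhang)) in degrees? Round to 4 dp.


angle = atan(0.2/0.44) = 24.444 degrees


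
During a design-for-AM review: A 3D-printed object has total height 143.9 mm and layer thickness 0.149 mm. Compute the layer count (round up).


Layers = ceil(143.9/0.149) = 966


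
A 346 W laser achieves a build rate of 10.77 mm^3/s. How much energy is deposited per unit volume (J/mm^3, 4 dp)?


SE = 346 / 10.77 = 32.1263 J/mm^3


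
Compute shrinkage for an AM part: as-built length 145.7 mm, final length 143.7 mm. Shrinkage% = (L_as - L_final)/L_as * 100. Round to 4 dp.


Shrinkage = ((145.7-143.7)/145.7)*100 = 1.3727 %


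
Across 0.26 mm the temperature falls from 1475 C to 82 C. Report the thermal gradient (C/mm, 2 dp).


G = (1475-82)/0.26 = 5357.69 C/mm


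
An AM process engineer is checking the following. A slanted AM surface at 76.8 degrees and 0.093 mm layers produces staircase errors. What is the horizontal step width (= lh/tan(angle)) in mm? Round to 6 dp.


step = 0.093 / tan(76.8) = 0.021813 mm


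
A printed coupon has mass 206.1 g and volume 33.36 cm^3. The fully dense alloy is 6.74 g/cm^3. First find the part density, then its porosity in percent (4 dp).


rho_part = 206.1 / 33.36 = 6.17805755 g/cm^3
Porosity = (1 - 6.17805755/6.74)*100 = 8.3374 %


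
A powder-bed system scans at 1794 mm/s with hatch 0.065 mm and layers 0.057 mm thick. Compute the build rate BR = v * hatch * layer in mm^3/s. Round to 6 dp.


Rate = 1794 * 0.065 * 0.057 = 6.64677 mm^3/s


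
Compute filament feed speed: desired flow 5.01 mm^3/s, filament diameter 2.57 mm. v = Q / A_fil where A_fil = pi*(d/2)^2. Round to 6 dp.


A = pi*(2.57/2)^2 = 5.187476
v = 5.01 / 5.187476 = 0.965788 mm/s


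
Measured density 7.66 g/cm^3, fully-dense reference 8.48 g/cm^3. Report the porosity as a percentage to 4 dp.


Porosity = (1-7.66/8.48)*100 = 9.6698 %


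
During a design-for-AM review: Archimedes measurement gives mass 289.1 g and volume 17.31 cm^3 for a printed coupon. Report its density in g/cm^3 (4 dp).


rho = 289.1 / 17.31 = 16.7013 g/cm^3


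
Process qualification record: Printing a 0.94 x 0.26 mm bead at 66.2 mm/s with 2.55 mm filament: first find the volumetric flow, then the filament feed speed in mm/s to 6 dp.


Q = 0.94 * 0.26 * 66.2 = 16.17928 mm^3/s
A_fil = pi*(2.55/2)^2 = 5.10705156 mm^2
v_feed = 16.17928 / 5.10705156 = 3.168028 mm/s


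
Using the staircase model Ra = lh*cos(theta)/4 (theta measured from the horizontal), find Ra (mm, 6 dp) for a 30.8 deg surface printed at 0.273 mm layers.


Ra = 0.273 * cos(30.8) / 4 = 0.058624 mm


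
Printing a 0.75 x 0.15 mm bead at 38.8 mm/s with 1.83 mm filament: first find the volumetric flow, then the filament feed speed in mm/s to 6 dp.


Q = 0.75 * 0.15 * 38.8 = 4.365 mm^3/s
A_fil = pi*(1.83/2)^2 = 2.63021991 mm^2
v_feed = 4.365 / 2.63021991 = 1.659557 mm/s


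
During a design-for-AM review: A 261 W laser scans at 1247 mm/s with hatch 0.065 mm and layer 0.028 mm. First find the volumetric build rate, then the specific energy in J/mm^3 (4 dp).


Build rate = 1247 * 0.065 * 0.028 = 2.26954 mm^3/s
SE = 261 / 2.26954 = 115.0013 J/mm^3


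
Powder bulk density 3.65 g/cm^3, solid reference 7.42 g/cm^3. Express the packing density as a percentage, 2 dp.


Packing = (3.65/7.42)*100 = 49.19 %


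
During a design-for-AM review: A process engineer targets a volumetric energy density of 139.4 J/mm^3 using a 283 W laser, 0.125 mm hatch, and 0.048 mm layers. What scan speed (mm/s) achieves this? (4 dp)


v = 283 / (139.4*0.125*0.048) = 338.3549 mm/s


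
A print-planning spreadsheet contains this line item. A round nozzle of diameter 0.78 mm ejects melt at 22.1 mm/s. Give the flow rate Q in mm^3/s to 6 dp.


A = pi*(0.78/2)^2 = 0.47783624 mm^2
Q = 0.47783624 * 22.1 = 10.560181 mm^3/s


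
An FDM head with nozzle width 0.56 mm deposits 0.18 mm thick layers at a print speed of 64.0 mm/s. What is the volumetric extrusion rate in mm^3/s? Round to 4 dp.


Rate = 0.56 * 0.18 * 64.0 = 6.4512 mm^3/s


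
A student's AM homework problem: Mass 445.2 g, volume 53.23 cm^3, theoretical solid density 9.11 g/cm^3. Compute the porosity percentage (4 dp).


rho_part = 445.2 / 53.23 = 8.36370468 g/cm^3
Porosity = (1 - 8.36370468/9.11)*100 = 8.192 %


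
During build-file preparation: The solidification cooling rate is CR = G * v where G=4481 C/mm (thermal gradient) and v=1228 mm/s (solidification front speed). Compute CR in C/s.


CR = 4481 * 1228 = 5502668 C/s


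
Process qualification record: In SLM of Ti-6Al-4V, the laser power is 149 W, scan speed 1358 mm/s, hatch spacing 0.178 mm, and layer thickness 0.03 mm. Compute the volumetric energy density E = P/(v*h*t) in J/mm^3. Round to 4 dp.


E = 149 / (1358*0.178*0.03) = 20.5468 J/mm^3


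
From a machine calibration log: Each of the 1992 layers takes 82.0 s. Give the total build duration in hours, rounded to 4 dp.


t = 1992 * 82.0 / 3600 = 45.3733 hrs


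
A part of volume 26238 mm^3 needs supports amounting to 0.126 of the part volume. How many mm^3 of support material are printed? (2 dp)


V_support = 26238 * 0.126 = 3305.99 mm^3


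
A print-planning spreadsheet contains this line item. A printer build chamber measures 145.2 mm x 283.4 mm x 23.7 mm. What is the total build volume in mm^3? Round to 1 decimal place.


V = 145.2 * 283.4 * 23.7 = 975247.4 mm^3


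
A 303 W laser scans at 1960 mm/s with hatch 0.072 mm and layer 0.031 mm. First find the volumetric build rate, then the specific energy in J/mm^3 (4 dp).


Build rate = 1960 * 0.072 * 0.031 = 4.37472 mm^3/s
SE = 303 / 4.37472 = 69.2616 J/mm^3


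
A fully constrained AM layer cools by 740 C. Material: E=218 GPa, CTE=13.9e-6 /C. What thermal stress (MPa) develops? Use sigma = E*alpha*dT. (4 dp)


sigma = 218*1000 * 13.9e-6 * 740 = 2242.348 MPa


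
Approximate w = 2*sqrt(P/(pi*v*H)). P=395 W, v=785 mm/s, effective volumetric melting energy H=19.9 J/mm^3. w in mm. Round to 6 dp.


w = 2*sqrt(395/(pi*785*19.9)) = 0.179429 mm


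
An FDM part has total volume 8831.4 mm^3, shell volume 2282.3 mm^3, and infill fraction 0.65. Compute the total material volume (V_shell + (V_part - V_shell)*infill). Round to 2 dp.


V_infill = (8831.4 - 2282.3) * 0.65 = 4256.92
V_total = 2282.3 + 4256.92 = 6539.22 mm^3


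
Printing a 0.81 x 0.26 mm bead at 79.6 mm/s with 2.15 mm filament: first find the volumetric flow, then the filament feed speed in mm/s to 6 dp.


Q = 0.81 * 0.26 * 79.6 = 16.76376 mm^3/s
A_fil = pi*(2.15/2)^2 = 3.63050301 mm^2
v_feed = 16.76376 / 3.63050301 = 4.617476 mm/s


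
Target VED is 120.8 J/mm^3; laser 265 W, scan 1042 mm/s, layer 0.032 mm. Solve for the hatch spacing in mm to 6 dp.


h = 265 / (120.8*1042*0.032) = 0.06579 mm


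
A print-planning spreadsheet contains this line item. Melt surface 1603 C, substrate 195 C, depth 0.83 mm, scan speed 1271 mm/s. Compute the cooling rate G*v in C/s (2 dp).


G = (1603-195)/0.83 = 1696.38554217 C/mm
CR = 1696.38554217 * 1271 = 2156106.02 C/s


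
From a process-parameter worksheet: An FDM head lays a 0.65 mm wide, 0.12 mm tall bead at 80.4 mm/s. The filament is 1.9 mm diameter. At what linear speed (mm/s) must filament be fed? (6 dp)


Q = 0.65 * 0.12 * 80.4 = 6.2712 mm^3/s
A_fil = pi*(1.9/2)^2 = 2.83528737 mm^2
v_feed = 6.2712 / 2.83528737 = 2.211839 mm/s


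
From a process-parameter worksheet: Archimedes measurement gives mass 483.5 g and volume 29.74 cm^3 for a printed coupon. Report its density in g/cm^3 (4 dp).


rho = 483.5 / 29.74 = 16.2576 g/cm^3


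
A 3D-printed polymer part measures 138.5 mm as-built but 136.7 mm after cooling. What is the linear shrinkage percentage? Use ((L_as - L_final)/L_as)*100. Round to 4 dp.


Shrinkage = ((138.5-136.7)/138.5)*100 = 1.2996 %


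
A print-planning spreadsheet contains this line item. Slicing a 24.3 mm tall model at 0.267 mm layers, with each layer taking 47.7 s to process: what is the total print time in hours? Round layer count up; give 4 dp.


Layers = ceil(24.3/0.267) = 92
t = 92 * 47.7 / 3600 = 1.219 hrs


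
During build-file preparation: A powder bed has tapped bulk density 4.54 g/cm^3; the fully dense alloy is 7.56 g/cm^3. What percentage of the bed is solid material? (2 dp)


Packing = (4.54/7.56)*100 = 60.05 %


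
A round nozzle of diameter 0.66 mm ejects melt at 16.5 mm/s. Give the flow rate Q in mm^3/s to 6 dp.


A = pi*(0.66/2)^2 = 0.34211944 mm^2
Q = 0.34211944 * 16.5 = 5.644971 mm^3/s


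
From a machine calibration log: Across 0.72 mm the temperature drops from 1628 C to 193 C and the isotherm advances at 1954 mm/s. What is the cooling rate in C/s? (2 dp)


G = (1628-193)/0.72 = 1993.05555556 C/mm
CR = 1993.05555556 * 1954 = 3894430.56 C/s


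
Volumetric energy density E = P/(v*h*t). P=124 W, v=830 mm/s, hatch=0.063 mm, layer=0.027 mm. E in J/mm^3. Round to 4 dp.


E = 124 / (830*0.063*0.027) = 87.8293 J/mm^3


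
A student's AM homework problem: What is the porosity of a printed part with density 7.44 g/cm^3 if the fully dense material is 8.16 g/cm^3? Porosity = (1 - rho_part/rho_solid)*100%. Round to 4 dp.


Porosity = (1-7.44/8.16)*100 = 8.8235 %


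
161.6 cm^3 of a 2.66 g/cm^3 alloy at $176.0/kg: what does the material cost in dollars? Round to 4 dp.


Mass = 161.6*2.66/1000 = 0.429856 kg
Cost = 0.429856 * 176.0 = 75.6547 $


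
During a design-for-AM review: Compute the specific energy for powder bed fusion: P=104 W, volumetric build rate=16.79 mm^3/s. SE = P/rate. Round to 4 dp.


SE = 104 / 16.79 = 6.1942 J/mm^3


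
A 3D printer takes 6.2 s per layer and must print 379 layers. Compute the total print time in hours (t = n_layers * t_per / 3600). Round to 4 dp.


t = 379 * 6.2 / 3600 = 0.6527 hrs


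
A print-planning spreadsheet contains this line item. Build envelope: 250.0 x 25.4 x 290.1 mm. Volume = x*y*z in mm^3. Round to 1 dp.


V = 250.0 * 25.4 * 290.1 = 1842135.0 mm^3


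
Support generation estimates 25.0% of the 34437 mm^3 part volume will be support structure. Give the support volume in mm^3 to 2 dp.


V_support = 34437 * 0.25 = 8609.25 mm^3


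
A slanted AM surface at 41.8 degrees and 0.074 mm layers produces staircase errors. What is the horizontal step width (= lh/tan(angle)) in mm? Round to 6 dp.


step = 0.074 / tan(41.8) = 0.082764 mm


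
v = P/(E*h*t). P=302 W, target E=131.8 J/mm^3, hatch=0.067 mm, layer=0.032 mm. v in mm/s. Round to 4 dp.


v = 302 / (131.8*0.067*0.032) = 1068.7269 mm/s


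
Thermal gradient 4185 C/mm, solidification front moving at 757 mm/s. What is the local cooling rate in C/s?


CR = 4185 * 757 = 3168045 C/s


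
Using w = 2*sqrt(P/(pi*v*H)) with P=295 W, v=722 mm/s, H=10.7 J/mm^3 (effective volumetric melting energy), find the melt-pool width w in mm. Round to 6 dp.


w = 2*sqrt(295/(pi*722*10.7)) = 0.220498 mm


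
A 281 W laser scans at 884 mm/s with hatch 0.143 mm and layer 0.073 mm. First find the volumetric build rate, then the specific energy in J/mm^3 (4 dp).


Build rate = 884 * 0.143 * 0.073 = 9.228076 mm^3/s
SE = 281 / 9.228076 = 30.4506 J/mm^3


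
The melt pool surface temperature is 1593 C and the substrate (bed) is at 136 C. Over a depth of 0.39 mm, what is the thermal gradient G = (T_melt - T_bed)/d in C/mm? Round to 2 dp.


G = (1593-136)/0.39 = 3735.9 C/mm


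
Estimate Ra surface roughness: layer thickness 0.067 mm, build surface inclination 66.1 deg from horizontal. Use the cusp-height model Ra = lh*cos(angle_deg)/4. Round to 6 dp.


Ra = 0.067 * cos(66.1) / 4 = 0.006786 mm


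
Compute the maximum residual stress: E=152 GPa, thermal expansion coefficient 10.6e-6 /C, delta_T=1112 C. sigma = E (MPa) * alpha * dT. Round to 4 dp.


sigma = 152*1000 * 10.6e-6 * 1112 = 1791.6544 MPa


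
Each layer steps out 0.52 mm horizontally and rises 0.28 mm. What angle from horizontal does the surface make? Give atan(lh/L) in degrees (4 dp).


angle = atan(0.28/0.52) = 28.3008 degrees


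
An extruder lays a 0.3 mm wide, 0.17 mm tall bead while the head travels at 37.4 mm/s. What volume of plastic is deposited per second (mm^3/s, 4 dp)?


Rate = 0.3 * 0.17 * 37.4 = 1.9074 mm^3/s


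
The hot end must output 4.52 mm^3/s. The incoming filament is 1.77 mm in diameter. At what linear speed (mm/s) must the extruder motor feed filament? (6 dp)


A = pi*(1.77/2)^2 = 2.460574
v = 4.52 / 2.460574 = 1.83697 mm/s


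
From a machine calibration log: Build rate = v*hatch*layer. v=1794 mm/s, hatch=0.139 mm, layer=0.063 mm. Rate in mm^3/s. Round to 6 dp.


Rate = 1794 * 0.139 * 0.063 = 15.710058 mm^3/s


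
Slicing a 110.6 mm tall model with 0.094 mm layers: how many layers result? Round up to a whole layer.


Layers = ceil(110.6/0.094) = 1177


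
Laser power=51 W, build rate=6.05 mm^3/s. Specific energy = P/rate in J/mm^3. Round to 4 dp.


SE = 51 / 6.05 = 8.4298 J/mm^3


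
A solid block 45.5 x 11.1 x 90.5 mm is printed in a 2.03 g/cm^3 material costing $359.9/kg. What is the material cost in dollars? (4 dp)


V = 45.5 * 11.1 * 90.5 = 45707.025 mm^3 = 45.707025 cm^3
Mass = 45.707025 * 2.03 / 1000 = 0.09278526 kg
Cost = 0.09278526 * 359.9 = 33.3934 $


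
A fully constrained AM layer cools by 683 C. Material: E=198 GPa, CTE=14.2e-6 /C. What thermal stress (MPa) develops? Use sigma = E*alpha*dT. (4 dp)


sigma = 198*1000 * 14.2e-6 * 683 = 1920.3228 MPa


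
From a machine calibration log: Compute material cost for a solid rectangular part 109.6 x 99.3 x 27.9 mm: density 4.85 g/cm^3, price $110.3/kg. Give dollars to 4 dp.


V = 109.6 * 99.3 * 27.9 = 303643.512 mm^3 = 303.643512 cm^3
Mass = 303.643512 * 4.85 / 1000 = 1.47267103 kg
Cost = 1.47267103 * 110.3 = 162.4356 $


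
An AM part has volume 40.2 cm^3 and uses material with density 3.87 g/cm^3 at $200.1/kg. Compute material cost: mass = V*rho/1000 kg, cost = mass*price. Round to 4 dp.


Mass = 40.2*3.87/1000 = 0.155574 kg
Cost = 0.155574 * 200.1 = 31.1304 $


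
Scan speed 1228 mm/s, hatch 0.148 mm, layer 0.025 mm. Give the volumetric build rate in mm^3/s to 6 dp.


Rate = 1228 * 0.148 * 0.025 = 4.5436 mm^3/s


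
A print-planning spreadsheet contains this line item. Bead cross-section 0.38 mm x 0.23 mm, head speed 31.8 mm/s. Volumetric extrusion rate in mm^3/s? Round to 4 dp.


Rate = 0.38 * 0.23 * 31.8 = 2.7793 mm^3/s


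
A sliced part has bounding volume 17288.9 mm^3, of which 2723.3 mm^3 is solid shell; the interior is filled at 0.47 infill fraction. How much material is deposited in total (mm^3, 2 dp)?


V_infill = (17288.9 - 2723.3) * 0.47 = 6845.83
V_total = 2723.3 + 6845.83 = 9569.13 mm^3


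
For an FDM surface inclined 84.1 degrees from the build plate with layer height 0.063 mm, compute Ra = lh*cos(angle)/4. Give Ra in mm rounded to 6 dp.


Ra = 0.063 * cos(84.1) / 4 = 0.001619 mm


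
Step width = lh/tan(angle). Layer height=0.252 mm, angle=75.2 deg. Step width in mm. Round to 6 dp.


step = 0.252 / tan(75.2) = 0.066581 mm


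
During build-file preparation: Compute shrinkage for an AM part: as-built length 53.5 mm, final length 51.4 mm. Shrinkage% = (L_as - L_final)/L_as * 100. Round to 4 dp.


Shrinkage = ((53.5-51.4)/53.5)*100 = 3.9252 %


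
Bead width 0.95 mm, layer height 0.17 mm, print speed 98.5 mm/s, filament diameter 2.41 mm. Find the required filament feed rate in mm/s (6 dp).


Q = 0.95 * 0.17 * 98.5 = 15.90775 mm^3/s
A_fil = pi*(2.41/2)^2 = 4.56167107 mm^2
v_feed = 15.90775 / 4.56167107 = 3.487264 mm/s


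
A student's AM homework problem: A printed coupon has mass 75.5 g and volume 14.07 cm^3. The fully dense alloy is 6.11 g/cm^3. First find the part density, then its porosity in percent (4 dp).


rho_part = 75.5 / 14.07 = 5.36602701 g/cm^3
Porosity = (1 - 5.36602701/6.11)*100 = 12.1763 %


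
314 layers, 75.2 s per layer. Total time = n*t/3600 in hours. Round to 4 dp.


t = 314 * 75.2 / 3600 = 6.5591 hrs


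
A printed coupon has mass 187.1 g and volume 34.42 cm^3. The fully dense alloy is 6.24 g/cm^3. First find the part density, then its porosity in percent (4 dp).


rho_part = 187.1 / 34.42 = 5.43579314 g/cm^3
Porosity = (1 - 5.43579314/6.24)*100 = 12.8879 %


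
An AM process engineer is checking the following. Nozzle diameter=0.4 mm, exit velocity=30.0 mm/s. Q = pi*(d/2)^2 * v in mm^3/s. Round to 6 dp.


A = pi*(0.4/2)^2 = 0.12566371 mm^2
Q = 0.12566371 * 30.0 = 3.769911 mm^3/s


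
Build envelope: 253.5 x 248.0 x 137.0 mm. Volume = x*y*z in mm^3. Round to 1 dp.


V = 253.5 * 248.0 * 137.0 = 8612916.0 mm^3


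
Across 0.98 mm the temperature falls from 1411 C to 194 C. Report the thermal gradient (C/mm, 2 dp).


G = (1411-194)/0.98 = 1241.84 C/mm


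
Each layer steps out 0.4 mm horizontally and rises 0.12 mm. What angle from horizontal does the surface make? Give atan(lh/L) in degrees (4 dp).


angle = atan(0.12/0.4) = 16.6992 degrees


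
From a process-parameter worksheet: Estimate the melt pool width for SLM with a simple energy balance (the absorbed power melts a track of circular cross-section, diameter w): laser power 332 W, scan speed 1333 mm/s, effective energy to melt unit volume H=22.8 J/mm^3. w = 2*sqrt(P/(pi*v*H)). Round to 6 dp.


w = 2*sqrt(332/(pi*1333*22.8)) = 0.117935 mm


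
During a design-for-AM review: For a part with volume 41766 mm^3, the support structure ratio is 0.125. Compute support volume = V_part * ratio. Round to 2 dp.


V_support = 41766 * 0.125 = 5220.75 mm^3


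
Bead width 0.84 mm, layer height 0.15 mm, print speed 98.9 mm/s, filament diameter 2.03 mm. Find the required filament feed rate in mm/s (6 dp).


Q = 0.84 * 0.15 * 98.9 = 12.4614 mm^3/s
A_fil = pi*(2.03/2)^2 = 3.23654729 mm^2
v_feed = 12.4614 / 3.23654729 = 3.850214 mm/s


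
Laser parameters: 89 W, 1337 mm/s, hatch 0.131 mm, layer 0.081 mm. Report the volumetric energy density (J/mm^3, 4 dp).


E = 89 / (1337*0.131*0.081) = 6.2734 J/mm^3


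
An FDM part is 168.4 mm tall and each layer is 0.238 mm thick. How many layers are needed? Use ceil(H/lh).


Layers = ceil(168.4/0.238) = 708


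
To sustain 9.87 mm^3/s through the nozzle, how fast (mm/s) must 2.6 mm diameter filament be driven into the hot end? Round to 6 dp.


A = pi*(2.6/2)^2 = 5.309292
v = 9.87 / 5.309292 = 1.859005 mm/s


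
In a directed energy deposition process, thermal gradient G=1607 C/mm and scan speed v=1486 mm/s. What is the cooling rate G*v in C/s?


CR = 1607 * 1486 = 2388002 C/s


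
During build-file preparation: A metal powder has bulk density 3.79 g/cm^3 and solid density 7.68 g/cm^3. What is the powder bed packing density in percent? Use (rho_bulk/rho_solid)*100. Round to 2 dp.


Packing = (3.79/7.68)*100 = 49.35 %


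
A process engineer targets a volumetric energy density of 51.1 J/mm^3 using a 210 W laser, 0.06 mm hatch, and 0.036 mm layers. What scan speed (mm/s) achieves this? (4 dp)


v = 210 / (51.1*0.06*0.036) = 1902.5875 mm/s


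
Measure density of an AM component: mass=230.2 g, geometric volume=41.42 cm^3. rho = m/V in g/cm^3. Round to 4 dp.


rho = 230.2 / 41.42 = 5.5577 g/cm^3


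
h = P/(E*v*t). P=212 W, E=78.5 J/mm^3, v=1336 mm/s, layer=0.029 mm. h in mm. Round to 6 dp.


h = 212 / (78.5*1336*0.029) = 0.069705 mm


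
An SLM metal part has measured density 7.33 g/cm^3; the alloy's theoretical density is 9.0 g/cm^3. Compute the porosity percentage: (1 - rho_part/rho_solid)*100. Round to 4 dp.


Porosity = (1-7.33/9.0)*100 = 18.5556 %


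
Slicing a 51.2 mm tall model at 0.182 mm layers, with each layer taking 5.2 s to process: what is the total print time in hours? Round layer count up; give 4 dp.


Layers = ceil(51.2/0.182) = 282
t = 282 * 5.2 / 3600 = 0.4073 hrs


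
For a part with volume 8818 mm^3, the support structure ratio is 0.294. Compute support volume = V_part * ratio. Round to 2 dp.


V_support = 8818 * 0.294 = 2592.49 mm^3


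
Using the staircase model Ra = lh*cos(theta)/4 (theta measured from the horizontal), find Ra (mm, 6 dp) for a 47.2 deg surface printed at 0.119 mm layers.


Ra = 0.119 * cos(47.2) / 4 = 0.020213 mm


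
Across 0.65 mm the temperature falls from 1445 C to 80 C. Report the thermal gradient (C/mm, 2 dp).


G = (1445-80)/0.65 = 2100.0 C/mm


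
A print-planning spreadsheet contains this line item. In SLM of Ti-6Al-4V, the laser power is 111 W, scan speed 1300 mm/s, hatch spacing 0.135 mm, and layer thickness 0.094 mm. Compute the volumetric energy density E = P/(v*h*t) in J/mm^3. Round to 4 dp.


E = 111 / (1300*0.135*0.094) = 6.7285 J/mm^3


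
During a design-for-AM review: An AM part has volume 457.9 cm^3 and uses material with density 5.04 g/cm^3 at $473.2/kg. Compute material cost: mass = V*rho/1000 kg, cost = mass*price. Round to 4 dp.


Mass = 457.9*5.04/1000 = 2.307816 kg
Cost = 2.307816 * 473.2 = 1092.0585 $


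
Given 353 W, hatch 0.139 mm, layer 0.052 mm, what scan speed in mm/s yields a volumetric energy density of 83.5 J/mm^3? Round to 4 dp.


v = 353 / (83.5*0.139*0.052) = 584.8845 mm/s


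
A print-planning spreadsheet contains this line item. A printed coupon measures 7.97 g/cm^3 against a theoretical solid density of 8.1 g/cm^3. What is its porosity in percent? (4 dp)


Porosity = (1-7.97/8.1)*100 = 1.6049 %


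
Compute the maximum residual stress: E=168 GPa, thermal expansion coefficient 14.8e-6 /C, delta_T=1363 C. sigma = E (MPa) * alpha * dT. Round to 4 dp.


sigma = 168*1000 * 14.8e-6 * 1363 = 3388.9632 MPa


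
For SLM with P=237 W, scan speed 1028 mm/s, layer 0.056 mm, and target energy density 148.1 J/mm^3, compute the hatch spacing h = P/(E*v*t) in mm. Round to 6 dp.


h = 237 / (148.1*1028*0.056) = 0.027798 mm


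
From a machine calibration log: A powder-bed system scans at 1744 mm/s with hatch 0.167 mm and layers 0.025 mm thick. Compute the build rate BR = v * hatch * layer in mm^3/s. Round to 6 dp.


Rate = 1744 * 0.167 * 0.025 = 7.2812 mm^3/s


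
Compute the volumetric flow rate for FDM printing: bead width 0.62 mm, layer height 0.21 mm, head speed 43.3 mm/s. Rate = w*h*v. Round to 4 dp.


Rate = 0.62 * 0.21 * 43.3 = 5.6377 mm^3/s


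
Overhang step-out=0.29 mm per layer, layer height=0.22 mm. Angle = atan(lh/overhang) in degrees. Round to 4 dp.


angle = atan(0.22/0.29) = 37.1847 degrees


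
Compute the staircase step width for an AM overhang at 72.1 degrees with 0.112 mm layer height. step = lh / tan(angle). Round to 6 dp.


step = 0.112 / tan(72.1) = 0.036175 mm


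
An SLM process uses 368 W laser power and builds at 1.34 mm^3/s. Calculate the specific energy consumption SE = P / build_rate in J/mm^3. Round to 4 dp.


SE = 368 / 1.34 = 274.6269 J/mm^3


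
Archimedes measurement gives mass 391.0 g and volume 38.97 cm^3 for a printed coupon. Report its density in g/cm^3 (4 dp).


rho = 391.0 / 38.97 = 10.0334 g/cm^3


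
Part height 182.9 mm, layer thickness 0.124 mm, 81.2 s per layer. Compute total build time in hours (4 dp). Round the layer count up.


Layers = ceil(182.9/0.124) = 1475
t = 1475 * 81.2 / 3600 = 33.2694 hrs


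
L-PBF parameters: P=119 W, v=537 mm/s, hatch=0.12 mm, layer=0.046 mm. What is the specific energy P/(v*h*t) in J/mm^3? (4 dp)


Build rate = 537 * 0.12 * 0.046 = 2.96424 mm^3/s
SE = 119 / 2.96424 = 40.1452 J/mm^3


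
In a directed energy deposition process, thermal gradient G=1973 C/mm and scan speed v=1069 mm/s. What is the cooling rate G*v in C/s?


CR = 1973 * 1069 = 2109137 C/s


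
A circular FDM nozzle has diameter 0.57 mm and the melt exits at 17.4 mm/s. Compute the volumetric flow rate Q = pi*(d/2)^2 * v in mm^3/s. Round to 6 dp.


A = pi*(0.57/2)^2 = 0.25517586 mm^2
Q = 0.25517586 * 17.4 = 4.44006 mm^3/s


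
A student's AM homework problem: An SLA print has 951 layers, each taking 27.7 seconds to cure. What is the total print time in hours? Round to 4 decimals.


t = 951 * 27.7 / 3600 = 7.3174 hrs


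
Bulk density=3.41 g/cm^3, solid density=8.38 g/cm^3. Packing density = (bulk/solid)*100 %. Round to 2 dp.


Packing = (3.41/8.38)*100 = 40.69 %


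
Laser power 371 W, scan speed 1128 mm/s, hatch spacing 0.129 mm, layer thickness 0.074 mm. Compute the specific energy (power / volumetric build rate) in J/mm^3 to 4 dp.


Build rate = 1128 * 0.129 * 0.074 = 10.767888 mm^3/s
SE = 371 / 10.767888 = 34.4543 J/mm^3


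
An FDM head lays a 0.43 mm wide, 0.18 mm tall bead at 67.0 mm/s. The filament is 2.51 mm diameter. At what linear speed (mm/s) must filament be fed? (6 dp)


Q = 0.43 * 0.18 * 67.0 = 5.1858 mm^3/s
A_fil = pi*(2.51/2)^2 = 4.94808697 mm^2
v_feed = 5.1858 / 4.94808697 = 1.048041 mm/s


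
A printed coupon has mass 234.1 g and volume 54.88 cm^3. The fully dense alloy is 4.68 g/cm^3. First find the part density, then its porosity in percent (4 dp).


rho_part = 234.1 / 54.88 = 4.26567055 g/cm^3
Porosity = (1 - 4.26567055/4.68)*100 = 8.8532 %


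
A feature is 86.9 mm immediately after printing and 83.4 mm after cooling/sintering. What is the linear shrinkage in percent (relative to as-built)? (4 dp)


Shrinkage = ((86.9-83.4)/86.9)*100 = 4.0276 %


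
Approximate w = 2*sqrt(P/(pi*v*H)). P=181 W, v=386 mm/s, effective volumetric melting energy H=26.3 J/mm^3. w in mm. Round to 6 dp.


w = 2*sqrt(181/(pi*386*26.3)) = 0.150669 mm


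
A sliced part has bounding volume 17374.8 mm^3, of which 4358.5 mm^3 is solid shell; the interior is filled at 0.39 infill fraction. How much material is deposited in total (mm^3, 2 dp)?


V_infill = (17374.8 - 4358.5) * 0.39 = 5076.36
V_total = 4358.5 + 5076.36 = 9434.86 mm^3


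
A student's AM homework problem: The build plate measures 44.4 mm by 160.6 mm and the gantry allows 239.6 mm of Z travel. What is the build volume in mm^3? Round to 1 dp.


V = 44.4 * 160.6 * 239.6 = 1708501.3 mm^3


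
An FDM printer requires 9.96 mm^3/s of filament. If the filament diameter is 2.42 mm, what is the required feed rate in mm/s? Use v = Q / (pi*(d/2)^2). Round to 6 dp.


A = pi*(2.42/2)^2 = 4.599606
v = 9.96 / 4.599606 = 2.165403 mm/s


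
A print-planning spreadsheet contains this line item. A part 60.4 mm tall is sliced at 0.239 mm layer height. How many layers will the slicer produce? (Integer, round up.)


Layers = ceil(60.4/0.239) = 253


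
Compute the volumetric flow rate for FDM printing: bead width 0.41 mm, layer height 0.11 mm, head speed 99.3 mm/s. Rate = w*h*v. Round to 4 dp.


Rate = 0.41 * 0.11 * 99.3 = 4.4784 mm^3/s


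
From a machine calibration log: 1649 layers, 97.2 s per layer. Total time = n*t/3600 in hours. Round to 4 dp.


t = 1649 * 97.2 / 3600 = 44.523 hrs


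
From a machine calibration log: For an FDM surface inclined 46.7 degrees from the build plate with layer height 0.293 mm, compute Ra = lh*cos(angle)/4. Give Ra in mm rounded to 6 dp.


Ra = 0.293 * cos(46.7) / 4 = 0.050236 mm


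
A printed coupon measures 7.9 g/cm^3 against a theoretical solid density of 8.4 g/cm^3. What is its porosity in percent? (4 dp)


Porosity = (1-7.9/8.4)*100 = 5.9524 %


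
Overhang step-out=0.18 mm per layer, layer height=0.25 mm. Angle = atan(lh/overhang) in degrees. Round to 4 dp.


angle = atan(0.25/0.18) = 54.2461 degrees


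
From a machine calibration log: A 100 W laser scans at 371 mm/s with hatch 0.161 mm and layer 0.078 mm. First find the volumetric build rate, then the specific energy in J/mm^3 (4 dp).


Build rate = 371 * 0.161 * 0.078 = 4.659018 mm^3/s
SE = 100 / 4.659018 = 21.4638 J/mm^3


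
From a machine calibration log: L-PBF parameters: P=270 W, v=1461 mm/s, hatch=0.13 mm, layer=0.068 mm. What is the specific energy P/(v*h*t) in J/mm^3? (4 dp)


Build rate = 1461 * 0.13 * 0.068 = 12.91524 mm^3/s
SE = 270 / 12.91524 = 20.9055 J/mm^3


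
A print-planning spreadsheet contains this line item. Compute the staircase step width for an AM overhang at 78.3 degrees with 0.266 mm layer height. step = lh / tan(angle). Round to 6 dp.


step = 0.266 / tan(78.3) = 0.055086 mm
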